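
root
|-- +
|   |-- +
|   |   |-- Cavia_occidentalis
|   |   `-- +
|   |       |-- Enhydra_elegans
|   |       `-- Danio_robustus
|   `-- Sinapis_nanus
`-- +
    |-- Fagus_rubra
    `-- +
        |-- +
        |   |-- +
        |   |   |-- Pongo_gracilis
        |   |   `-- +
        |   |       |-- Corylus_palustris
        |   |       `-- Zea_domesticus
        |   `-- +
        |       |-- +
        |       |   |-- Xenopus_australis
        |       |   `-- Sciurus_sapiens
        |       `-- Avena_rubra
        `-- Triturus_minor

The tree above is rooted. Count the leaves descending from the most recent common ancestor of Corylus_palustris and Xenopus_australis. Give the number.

6

The MRCA of Corylus_palustris and Xenopus_australis is the node subtending ((Pongo_gracilis,(Corylus_palustris,Zea_domesticus)),((Xenopus_australis,Sciurus_sapiens),Avena_rubra)).
That clade contains 6 terminal taxa: Avena_rubra, Corylus_palustris, Pongo_gracilis, Sciurus_sapiens, Xenopus_australis, Zea_domesticus.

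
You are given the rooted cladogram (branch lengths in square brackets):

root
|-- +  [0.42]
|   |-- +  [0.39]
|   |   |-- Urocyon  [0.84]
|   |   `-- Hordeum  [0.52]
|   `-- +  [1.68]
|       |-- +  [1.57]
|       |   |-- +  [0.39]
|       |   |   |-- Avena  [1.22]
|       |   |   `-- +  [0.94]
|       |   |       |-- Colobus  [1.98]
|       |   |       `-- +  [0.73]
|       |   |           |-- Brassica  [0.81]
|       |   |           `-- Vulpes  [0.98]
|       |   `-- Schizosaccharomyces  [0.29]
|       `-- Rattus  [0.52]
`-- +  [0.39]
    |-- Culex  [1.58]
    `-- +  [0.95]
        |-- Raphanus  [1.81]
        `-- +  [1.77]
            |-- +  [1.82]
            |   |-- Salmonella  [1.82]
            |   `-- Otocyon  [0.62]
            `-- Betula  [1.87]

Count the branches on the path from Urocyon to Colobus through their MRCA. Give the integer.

The MRCA of Urocyon and Colobus is the node subtending ((Urocyon,Hordeum),(((Avena,(Colobus,(Brassica,Vulpes))),Schizosaccharomyces),Rattus)).
From Urocyon up to that node: 2 branches. From Colobus up to the same node: 5 branches. Total: 2 + 5 = 7.

7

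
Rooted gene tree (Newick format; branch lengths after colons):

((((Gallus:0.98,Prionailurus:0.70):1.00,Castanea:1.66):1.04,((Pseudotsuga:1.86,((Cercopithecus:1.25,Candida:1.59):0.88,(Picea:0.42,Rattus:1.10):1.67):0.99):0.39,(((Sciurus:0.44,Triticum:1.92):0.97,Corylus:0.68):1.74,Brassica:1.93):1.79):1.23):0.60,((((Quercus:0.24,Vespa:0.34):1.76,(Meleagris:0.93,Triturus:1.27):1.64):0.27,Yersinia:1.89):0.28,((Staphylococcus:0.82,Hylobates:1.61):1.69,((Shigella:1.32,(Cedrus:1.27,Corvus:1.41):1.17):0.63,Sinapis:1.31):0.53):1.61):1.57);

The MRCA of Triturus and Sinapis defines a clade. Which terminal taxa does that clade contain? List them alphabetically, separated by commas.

Cedrus, Corvus, Hylobates, Meleagris, Quercus, Shigella, Sinapis, Staphylococcus, Triturus, Vespa, Yersinia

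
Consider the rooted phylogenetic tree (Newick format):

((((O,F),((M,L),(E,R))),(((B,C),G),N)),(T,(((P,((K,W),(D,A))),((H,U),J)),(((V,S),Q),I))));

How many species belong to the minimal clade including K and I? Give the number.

12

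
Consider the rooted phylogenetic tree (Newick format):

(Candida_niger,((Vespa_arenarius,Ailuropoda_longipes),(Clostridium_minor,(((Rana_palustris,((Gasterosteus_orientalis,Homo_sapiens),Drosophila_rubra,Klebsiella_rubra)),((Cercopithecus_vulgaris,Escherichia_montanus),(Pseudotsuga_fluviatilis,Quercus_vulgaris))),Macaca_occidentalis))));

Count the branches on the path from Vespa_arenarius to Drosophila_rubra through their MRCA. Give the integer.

8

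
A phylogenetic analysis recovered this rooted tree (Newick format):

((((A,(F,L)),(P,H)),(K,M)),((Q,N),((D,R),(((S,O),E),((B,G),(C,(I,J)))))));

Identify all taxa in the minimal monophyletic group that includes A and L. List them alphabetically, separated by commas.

A, F, L

Tracing A: it sits inside (A,(F,L)).
Tracing L: it sits inside (F,L).
The smallest clade enclosing both is (A,(F,L)); the answer is its 3 terminal taxa in alphabetical order.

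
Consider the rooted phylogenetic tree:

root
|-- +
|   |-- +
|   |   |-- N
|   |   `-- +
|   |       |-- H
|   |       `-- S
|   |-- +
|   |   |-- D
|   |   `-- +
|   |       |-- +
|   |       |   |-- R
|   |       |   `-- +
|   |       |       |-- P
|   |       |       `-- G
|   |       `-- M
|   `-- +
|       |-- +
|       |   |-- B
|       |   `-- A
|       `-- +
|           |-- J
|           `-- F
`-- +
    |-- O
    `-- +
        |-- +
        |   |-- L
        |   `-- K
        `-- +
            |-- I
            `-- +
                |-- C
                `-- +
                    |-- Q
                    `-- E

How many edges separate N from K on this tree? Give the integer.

7

The MRCA of N and K is the root of the tree.
From N up to that node: 3 branches. From K up to the same node: 4 branches. Total: 3 + 4 = 7.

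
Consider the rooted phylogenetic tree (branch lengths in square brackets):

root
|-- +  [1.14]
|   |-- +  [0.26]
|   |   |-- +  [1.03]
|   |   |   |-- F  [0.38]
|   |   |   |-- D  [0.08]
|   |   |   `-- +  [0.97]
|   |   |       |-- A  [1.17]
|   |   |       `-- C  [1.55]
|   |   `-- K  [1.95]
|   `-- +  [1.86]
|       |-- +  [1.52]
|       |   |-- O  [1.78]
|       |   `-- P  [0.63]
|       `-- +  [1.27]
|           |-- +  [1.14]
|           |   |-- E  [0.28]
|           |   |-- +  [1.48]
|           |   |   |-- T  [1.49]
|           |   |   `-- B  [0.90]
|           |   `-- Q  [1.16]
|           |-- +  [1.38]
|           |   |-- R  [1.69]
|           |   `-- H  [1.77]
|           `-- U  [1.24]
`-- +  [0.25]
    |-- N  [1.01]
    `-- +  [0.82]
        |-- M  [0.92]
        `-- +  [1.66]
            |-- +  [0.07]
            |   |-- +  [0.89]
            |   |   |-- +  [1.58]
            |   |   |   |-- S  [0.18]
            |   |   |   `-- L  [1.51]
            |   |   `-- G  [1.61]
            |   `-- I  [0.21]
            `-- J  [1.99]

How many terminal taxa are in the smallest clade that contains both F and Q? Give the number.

The MRCA of F and Q is the node subtending (((F,D,(A,C)),K),((O,P),((E,(T,B),Q),(R,H),U))).
That clade contains 14 terminal taxa: A, B, C, D, E, F, H, K, O, P, Q, R, T, U.

14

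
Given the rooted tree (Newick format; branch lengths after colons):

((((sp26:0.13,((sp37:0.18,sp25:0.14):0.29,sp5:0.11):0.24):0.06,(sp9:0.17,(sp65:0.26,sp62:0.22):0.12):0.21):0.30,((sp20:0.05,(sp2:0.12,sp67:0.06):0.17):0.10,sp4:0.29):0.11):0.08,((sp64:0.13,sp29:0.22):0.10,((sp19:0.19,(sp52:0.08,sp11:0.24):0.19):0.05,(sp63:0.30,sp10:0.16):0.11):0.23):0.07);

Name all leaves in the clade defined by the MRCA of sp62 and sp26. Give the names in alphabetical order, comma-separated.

Tracing sp62: it sits inside (sp65,sp62).
Tracing sp26: it sits inside (sp26,((sp37,sp25),sp5)).
The smallest clade enclosing both is ((sp26,((sp37,sp25),sp5)),(sp9,(sp65,sp62))); the answer is its 7 terminal taxa in alphabetical order.

sp25, sp26, sp37, sp5, sp62, sp65, sp9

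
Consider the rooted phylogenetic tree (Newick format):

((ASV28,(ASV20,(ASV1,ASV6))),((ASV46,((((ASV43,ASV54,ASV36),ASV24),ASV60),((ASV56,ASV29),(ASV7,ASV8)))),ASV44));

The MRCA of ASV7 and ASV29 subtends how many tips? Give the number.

4

The MRCA of ASV7 and ASV29 is the node subtending ((ASV56,ASV29),(ASV7,ASV8)).
That clade contains 4 terminal taxa: ASV29, ASV56, ASV7, ASV8.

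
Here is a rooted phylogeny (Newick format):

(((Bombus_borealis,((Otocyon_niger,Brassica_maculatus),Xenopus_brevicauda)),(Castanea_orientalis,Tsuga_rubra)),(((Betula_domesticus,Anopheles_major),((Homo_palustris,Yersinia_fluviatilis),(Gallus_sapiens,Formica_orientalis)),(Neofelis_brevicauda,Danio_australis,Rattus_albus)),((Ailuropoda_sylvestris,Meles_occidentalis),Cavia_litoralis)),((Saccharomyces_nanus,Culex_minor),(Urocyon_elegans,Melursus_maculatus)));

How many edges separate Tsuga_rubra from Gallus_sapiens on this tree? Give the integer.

8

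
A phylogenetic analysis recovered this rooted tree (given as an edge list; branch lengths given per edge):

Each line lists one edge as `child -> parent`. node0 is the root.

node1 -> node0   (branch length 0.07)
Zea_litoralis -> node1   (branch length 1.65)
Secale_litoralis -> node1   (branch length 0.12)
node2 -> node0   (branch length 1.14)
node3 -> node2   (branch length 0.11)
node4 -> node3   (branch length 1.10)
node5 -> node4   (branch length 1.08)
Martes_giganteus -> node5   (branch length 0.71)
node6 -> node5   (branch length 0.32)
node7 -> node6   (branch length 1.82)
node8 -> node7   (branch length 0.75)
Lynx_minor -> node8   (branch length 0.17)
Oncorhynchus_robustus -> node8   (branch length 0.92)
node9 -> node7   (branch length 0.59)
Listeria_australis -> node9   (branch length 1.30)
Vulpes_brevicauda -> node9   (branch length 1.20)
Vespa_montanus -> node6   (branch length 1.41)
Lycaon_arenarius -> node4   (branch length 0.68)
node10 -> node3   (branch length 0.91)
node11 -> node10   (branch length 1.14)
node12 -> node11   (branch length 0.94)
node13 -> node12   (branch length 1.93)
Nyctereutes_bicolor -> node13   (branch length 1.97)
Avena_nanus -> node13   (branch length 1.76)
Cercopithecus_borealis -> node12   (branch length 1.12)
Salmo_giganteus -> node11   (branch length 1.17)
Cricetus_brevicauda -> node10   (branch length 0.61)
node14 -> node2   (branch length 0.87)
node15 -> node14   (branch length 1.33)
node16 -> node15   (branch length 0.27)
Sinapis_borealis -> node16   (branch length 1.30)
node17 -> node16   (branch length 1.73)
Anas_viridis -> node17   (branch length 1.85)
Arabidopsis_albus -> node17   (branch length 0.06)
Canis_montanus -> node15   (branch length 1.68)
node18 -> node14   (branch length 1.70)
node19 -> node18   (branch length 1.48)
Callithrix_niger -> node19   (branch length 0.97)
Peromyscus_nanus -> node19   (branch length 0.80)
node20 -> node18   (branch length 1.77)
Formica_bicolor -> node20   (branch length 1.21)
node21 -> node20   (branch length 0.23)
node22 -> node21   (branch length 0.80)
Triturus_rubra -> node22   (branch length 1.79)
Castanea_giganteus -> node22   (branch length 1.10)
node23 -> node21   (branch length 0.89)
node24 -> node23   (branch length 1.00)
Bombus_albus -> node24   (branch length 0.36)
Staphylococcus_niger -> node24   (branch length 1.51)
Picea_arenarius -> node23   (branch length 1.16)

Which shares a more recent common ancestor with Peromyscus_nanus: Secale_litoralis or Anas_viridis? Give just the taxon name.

The MRCA of Peromyscus_nanus and Anas_viridis subtends (((Sinapis_borealis,(Anas_viridis,Arabidopsis_albus)),Canis_montanus),((Callithrix_niger,Peromyscus_nanus),(Formica_bicolor,((Triturus_rubra,Castanea_giganteus),((Bombus_albus,Staphylococcus_niger),Picea_arenarius))))) (12 taxa).
The MRCA of Peromyscus_nanus and Secale_litoralis is the root, subtending the entire tree (26 taxa).
The first is nested inside the second, so Peromyscus_nanus shares a more recent common ancestor with Anas_viridis.

Anas_viridis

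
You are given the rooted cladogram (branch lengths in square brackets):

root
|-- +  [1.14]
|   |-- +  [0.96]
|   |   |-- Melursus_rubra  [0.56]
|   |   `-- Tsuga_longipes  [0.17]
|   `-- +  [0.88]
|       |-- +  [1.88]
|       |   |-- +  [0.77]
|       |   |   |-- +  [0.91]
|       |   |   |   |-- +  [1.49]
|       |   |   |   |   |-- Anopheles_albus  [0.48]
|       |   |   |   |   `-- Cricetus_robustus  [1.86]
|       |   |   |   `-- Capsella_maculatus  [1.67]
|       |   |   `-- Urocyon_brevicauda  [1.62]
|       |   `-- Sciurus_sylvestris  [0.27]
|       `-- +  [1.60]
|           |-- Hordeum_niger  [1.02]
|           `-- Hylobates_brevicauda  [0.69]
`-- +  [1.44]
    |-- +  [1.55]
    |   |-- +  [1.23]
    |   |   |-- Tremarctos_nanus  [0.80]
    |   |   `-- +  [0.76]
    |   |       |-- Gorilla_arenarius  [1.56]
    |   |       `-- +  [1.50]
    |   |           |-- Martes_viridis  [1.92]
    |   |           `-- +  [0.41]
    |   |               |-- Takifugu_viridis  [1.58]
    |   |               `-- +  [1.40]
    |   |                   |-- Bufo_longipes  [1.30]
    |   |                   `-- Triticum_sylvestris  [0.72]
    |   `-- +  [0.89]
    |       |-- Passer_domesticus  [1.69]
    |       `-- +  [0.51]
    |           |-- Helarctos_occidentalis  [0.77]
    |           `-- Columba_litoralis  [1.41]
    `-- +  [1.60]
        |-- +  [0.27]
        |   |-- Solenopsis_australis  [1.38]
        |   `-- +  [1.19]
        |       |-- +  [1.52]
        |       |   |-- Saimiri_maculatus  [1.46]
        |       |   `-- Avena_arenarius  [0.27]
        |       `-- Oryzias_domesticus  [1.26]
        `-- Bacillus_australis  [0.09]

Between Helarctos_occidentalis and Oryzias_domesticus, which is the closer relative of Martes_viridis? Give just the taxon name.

Helarctos_occidentalis

The MRCA of Martes_viridis and Helarctos_occidentalis subtends ((Tremarctos_nanus,(Gorilla_arenarius,(Martes_viridis,(Takifugu_viridis,(Bufo_longipes,Triticum_sylvestris))))),(Passer_domesticus,(Helarctos_occidentalis,Columba_litoralis))) (9 taxa).
The MRCA of Martes_viridis and Oryzias_domesticus subtends (((Tremarctos_nanus,(Gorilla_arenarius,(Martes_viridis,(Takifugu_viridis,(Bufo_longipes,Triticum_sylvestris))))),(Passer_domesticus,(Helarctos_occidentalis,Columba_litoralis))),((Solenopsis_australis,((Saimiri_maculatus,Avena_arenarius),Oryzias_domesticus)),Bacillus_australis)) (14 taxa).
The first is nested inside the second, so Martes_viridis shares a more recent common ancestor with Helarctos_occidentalis.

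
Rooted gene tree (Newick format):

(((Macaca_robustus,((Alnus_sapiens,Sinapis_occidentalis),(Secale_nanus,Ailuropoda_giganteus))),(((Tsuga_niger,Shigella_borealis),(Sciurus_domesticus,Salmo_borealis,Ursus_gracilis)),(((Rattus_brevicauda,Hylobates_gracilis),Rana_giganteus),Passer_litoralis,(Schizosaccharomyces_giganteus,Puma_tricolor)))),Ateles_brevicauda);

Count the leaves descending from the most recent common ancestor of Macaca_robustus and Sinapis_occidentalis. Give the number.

5

The MRCA of Macaca_robustus and Sinapis_occidentalis is the node subtending (Macaca_robustus,((Alnus_sapiens,Sinapis_occidentalis),(Secale_nanus,Ailuropoda_giganteus))).
That clade contains 5 terminal taxa: Ailuropoda_giganteus, Alnus_sapiens, Macaca_robustus, Secale_nanus, Sinapis_occidentalis.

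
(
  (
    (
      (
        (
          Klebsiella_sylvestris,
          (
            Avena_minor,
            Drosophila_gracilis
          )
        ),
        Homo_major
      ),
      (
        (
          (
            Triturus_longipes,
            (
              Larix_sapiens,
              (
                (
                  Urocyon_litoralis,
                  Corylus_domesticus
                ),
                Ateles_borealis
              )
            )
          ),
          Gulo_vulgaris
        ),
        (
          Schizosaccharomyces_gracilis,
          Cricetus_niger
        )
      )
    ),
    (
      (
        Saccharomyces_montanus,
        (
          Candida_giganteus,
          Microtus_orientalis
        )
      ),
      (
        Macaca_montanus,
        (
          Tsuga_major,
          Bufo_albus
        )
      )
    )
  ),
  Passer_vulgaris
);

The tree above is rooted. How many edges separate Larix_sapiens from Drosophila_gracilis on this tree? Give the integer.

The MRCA of Larix_sapiens and Drosophila_gracilis is the node subtending (((Klebsiella_sylvestris,(Avena_minor,Drosophila_gracilis)),Homo_major),(((Triturus_longipes,(Larix_sapiens,((Urocyon_litoralis,Corylus_domesticus),Ateles_borealis))),Gulo_vulgaris),(Schizosaccharomyces_gracilis,Cricetus_niger))).
From Larix_sapiens up to that node: 5 branches. From Drosophila_gracilis up to the same node: 4 branches. Total: 5 + 4 = 9.

9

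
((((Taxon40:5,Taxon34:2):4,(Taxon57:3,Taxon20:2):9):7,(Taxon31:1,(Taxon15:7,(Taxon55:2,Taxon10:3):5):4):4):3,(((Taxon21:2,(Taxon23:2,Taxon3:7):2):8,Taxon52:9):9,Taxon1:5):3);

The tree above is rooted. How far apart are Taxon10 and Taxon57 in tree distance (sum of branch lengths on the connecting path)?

35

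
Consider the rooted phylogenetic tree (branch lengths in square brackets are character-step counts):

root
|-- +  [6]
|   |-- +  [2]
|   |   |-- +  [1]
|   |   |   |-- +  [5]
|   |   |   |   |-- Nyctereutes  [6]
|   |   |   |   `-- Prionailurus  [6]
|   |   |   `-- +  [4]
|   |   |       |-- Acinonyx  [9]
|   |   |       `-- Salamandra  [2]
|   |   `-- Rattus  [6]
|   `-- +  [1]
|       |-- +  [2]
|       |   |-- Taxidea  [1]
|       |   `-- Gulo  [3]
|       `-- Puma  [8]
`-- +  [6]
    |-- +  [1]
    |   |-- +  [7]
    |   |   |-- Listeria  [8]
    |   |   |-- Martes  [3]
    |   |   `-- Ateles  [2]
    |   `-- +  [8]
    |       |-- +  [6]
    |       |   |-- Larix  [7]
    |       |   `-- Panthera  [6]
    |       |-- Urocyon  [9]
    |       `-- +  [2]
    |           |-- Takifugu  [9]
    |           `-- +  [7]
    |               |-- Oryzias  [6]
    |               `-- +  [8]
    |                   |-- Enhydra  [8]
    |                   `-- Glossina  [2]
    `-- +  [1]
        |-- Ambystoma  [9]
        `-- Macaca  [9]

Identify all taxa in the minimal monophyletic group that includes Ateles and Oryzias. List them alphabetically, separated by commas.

Ateles, Enhydra, Glossina, Larix, Listeria, Martes, Oryzias, Panthera, Takifugu, Urocyon

Tracing Ateles: it sits inside (Listeria,Martes,Ateles).
Tracing Oryzias: it sits inside (Oryzias,(Enhydra,Glossina)).
The smallest clade enclosing both is ((Listeria,Martes,Ateles),((Larix,Panthera),Urocyon,(Takifugu,(Oryzias,(Enhydra,Glossina))))); the answer is its 10 terminal taxa in alphabetical order.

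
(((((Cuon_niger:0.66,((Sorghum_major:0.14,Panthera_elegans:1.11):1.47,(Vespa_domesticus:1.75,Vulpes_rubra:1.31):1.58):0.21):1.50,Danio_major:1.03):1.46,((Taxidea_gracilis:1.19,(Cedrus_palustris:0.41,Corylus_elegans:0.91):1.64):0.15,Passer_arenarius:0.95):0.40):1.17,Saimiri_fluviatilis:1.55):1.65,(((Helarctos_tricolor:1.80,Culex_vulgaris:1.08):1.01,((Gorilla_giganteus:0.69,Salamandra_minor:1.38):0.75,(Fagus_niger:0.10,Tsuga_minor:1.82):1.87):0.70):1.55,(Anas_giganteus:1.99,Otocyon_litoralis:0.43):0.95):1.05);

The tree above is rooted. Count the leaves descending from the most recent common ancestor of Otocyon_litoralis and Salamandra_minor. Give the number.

The MRCA of Otocyon_litoralis and Salamandra_minor is the node subtending (((Helarctos_tricolor,Culex_vulgaris),((Gorilla_giganteus,Salamandra_minor),(Fagus_niger,Tsuga_minor))),(Anas_giganteus,Otocyon_litoralis)).
That clade contains 8 terminal taxa: Anas_giganteus, Culex_vulgaris, Fagus_niger, Gorilla_giganteus, Helarctos_tricolor, Otocyon_litoralis, Salamandra_minor, Tsuga_minor.

8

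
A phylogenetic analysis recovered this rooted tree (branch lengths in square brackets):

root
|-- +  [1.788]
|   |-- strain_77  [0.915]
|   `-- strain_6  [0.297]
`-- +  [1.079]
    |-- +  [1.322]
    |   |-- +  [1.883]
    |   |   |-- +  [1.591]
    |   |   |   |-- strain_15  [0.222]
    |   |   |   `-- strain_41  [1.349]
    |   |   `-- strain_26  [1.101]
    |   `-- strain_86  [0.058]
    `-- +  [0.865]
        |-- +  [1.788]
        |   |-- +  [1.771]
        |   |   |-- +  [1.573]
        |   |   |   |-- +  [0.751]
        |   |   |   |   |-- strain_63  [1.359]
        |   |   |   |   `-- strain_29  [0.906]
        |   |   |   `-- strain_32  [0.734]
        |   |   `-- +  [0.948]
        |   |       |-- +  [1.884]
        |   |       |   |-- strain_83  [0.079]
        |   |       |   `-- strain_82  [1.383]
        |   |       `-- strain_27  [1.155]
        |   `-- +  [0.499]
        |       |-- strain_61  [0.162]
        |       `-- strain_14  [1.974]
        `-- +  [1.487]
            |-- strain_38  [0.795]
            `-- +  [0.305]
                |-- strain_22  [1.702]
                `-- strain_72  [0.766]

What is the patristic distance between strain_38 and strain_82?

10.056

The path runs strain_38 → … → MRCA → … → strain_82; the MRCA is the node subtending (((((strain_63,strain_29),strain_32),((strain_83,strain_82),strain_27)),(strain_61,strain_14)),(strain_38,(strain_22,strain_72))).
Branch lengths along that path: 0.795 + 1.487 + 1.788 + 1.771 + 0.948 + 1.884 + 1.383 = 10.056.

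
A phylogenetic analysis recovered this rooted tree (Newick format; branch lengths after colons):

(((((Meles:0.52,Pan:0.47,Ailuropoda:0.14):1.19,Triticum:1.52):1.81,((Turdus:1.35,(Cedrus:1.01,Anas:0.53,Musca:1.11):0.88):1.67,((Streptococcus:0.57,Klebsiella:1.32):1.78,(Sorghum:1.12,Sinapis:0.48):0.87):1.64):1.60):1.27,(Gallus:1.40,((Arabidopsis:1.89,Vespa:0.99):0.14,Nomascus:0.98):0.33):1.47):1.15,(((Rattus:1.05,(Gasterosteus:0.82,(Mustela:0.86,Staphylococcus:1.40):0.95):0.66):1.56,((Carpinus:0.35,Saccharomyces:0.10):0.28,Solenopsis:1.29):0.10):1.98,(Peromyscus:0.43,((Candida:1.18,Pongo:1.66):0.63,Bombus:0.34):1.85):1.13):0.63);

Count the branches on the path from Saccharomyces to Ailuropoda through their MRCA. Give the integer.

10

The MRCA of Saccharomyces and Ailuropoda is the root of the tree.
From Saccharomyces up to that node: 5 branches. From Ailuropoda up to the same node: 5 branches. Total: 5 + 5 = 10.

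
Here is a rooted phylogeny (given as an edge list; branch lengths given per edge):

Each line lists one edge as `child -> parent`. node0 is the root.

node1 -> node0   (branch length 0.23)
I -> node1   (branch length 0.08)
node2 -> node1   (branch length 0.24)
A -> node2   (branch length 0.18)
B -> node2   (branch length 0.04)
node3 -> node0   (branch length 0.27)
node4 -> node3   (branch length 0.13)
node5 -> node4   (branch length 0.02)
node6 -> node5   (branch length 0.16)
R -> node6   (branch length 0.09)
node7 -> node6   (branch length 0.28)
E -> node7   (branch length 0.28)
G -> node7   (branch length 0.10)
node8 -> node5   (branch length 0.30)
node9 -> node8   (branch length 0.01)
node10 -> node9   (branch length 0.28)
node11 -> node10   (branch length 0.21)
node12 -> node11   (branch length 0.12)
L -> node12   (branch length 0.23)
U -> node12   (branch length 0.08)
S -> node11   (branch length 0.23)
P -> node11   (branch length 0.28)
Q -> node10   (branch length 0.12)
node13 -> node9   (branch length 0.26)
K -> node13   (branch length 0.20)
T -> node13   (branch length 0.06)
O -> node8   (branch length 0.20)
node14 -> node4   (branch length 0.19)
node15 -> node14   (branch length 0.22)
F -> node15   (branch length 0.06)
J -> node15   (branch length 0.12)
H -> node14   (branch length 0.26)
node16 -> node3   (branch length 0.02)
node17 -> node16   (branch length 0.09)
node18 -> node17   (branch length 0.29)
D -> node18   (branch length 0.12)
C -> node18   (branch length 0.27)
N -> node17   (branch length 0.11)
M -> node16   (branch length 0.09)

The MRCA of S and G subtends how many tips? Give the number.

The MRCA of S and G is the node subtending ((R,(E,G)),(((((L,U),S,P),Q),(K,T)),O)).
That clade contains 11 terminal taxa: E, G, K, L, O, P, Q, R, S, T, U.

11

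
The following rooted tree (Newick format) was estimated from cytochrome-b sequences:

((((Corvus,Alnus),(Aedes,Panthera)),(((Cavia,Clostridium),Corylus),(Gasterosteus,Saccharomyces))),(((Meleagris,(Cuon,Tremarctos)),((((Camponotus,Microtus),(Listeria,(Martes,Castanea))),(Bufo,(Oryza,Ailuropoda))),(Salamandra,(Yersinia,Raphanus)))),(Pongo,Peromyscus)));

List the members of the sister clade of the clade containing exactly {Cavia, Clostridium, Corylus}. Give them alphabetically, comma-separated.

The clade containing exactly {Cavia, Clostridium, Corylus} attaches to the tree at the node subtending (((Cavia,Clostridium),Corylus),(Gasterosteus,Saccharomyces)).
The other lineage descending from that same node — the sister group — is (Gasterosteus,Saccharomyces); its 2 tips in alphabetical order are the answer.

Gasterosteus, Saccharomyces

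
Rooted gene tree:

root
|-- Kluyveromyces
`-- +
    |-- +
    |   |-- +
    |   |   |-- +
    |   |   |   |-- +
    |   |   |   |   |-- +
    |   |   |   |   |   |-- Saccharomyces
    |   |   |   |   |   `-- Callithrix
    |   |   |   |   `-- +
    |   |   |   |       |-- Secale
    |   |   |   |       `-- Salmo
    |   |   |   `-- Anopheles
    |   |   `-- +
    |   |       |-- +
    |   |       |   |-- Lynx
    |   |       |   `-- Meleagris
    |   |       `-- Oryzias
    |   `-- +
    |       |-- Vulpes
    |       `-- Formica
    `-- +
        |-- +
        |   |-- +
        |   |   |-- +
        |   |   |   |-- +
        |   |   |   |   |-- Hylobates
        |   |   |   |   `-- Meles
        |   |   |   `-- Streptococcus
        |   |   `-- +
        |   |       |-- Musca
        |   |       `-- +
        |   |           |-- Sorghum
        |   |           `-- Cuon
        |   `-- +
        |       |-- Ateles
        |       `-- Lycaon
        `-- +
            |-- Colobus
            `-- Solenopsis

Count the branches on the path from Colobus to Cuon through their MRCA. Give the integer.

7

The MRCA of Colobus and Cuon is the node subtending (((((Hylobates,Meles),Streptococcus),(Musca,(Sorghum,Cuon))),(Ateles,Lycaon)),(Colobus,Solenopsis)).
From Colobus up to that node: 2 branches. From Cuon up to the same node: 5 branches. Total: 2 + 5 = 7.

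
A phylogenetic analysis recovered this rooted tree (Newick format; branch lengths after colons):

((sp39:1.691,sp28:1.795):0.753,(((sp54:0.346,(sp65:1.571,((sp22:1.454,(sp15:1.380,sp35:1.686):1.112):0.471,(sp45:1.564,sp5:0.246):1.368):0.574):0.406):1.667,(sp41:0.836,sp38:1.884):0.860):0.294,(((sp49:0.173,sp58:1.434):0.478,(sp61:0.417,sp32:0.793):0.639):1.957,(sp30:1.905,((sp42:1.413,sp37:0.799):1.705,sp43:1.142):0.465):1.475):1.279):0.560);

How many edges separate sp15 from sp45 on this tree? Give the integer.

5

The MRCA of sp15 and sp45 is the node subtending ((sp22,(sp15,sp35)),(sp45,sp5)).
From sp15 up to that node: 3 branches. From sp45 up to the same node: 2 branches. Total: 3 + 2 = 5.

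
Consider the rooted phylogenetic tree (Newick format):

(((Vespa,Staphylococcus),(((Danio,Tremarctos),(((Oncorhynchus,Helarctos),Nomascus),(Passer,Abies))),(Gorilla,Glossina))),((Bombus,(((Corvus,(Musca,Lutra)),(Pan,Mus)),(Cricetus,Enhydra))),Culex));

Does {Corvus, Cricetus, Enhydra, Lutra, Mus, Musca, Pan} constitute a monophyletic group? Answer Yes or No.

The most recent common ancestor of these taxa subtends (((Corvus,(Musca,Lutra)),(Pan,Mus)),(Cricetus,Enhydra)).
That clade has exactly 7 tips — every listed taxon and nothing else — so the group is monophyletic.

Yes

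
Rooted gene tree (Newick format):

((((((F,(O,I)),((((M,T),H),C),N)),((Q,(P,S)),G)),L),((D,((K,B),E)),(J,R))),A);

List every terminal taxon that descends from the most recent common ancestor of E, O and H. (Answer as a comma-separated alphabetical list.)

B, C, D, E, F, G, H, I, J, K, L, M, N, O, P, Q, R, S, T

Tracing E: it sits inside ((K,B),E).
Tracing O: it sits inside (O,I).
Tracing H: it sits inside ((M,T),H).
The smallest clade enclosing all 3 is (((((F,(O,I)),((((M,T),H),C),N)),((Q,(P,S)),G)),L),((D,((K,B),E)),(J,R))); the answer is its 19 terminal taxa in alphabetical order.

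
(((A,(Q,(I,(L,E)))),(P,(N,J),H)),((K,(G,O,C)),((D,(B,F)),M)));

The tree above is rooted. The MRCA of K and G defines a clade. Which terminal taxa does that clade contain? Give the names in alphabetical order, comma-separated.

C, G, K, O

Tracing K: it sits inside (K,(G,O,C)).
Tracing G: it sits inside (G,O,C).
The smallest clade enclosing both is (K,(G,O,C)); the answer is its 4 terminal taxa in alphabetical order.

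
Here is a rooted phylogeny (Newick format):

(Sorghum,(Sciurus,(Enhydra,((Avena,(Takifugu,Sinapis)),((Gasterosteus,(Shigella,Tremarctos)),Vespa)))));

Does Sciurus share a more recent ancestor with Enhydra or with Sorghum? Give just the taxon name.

The MRCA of Sciurus and Enhydra subtends (Sciurus,(Enhydra,((Avena,(Takifugu,Sinapis)),((Gasterosteus,(Shigella,Tremarctos)),Vespa)))) (9 taxa).
The MRCA of Sciurus and Sorghum is the root, subtending the entire tree (10 taxa).
The first is nested inside the second, so Sciurus shares a more recent common ancestor with Enhydra.

Enhydra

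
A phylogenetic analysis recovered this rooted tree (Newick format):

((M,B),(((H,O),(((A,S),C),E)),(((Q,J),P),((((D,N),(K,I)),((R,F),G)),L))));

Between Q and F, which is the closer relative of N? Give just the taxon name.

The MRCA of N and F subtends (((D,N),(K,I)),((R,F),G)) (7 taxa).
The MRCA of N and Q subtends (((Q,J),P),((((D,N),(K,I)),((R,F),G)),L)) (11 taxa).
The first is nested inside the second, so N shares a more recent common ancestor with F.

F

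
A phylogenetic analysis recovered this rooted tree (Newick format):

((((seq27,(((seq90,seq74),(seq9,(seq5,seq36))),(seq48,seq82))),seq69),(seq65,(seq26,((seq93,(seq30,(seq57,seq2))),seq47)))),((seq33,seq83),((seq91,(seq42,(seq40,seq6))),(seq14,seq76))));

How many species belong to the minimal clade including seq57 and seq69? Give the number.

The MRCA of seq57 and seq69 is the node subtending (((seq27,(((seq90,seq74),(seq9,(seq5,seq36))),(seq48,seq82))),seq69),(seq65,(seq26,((seq93,(seq30,(seq57,seq2))),seq47)))).
That clade contains 16 terminal taxa: seq2, seq26, seq27, seq30, seq36, seq47, seq48, seq5, seq57, seq65, seq69, seq74, seq82, seq9, seq90, seq93.

16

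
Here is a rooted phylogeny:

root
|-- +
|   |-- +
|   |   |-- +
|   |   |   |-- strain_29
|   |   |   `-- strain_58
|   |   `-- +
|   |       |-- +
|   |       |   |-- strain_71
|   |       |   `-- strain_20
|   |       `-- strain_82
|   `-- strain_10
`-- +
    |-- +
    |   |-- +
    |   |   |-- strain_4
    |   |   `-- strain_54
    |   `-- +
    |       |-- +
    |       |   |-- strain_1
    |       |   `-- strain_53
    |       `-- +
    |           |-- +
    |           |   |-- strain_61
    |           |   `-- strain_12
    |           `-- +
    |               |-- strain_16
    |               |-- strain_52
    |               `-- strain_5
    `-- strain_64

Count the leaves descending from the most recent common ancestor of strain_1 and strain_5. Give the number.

The MRCA of strain_1 and strain_5 is the node subtending ((strain_1,strain_53),((strain_61,strain_12),(strain_16,strain_52,strain_5))).
That clade contains 7 terminal taxa: strain_1, strain_12, strain_16, strain_5, strain_52, strain_53, strain_61.

7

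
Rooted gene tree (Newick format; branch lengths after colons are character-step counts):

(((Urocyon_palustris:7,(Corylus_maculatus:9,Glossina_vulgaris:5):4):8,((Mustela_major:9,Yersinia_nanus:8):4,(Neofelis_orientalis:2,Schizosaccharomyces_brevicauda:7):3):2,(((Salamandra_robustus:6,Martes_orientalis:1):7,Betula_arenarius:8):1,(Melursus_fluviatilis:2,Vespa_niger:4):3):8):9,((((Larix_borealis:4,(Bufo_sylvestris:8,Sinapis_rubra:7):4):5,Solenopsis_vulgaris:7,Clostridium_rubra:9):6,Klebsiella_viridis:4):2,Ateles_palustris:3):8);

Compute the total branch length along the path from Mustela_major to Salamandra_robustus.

37

The path runs Mustela_major → … → MRCA → … → Salamandra_robustus; the MRCA is the node subtending ((Urocyon_palustris,(Corylus_maculatus,Glossina_vulgaris)),((Mustela_major,Yersinia_nanus),(Neofelis_orientalis,Schizosaccharomyces_brevicauda)),(((Salamandra_robustus,Martes_orientalis),Betula_arenarius),(Melursus_fluviatilis,Vespa_niger))).
Branch lengths along that path: 9 + 4 + 2 + 8 + 1 + 7 + 6 = 37.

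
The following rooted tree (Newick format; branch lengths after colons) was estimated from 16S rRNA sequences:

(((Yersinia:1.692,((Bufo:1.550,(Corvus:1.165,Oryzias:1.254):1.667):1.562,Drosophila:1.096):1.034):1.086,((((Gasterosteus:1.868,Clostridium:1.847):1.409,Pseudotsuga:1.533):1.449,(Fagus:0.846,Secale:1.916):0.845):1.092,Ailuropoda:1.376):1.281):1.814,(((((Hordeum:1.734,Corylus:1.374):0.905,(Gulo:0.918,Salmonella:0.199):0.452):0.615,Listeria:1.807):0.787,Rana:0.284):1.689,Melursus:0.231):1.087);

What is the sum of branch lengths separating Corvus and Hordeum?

15.145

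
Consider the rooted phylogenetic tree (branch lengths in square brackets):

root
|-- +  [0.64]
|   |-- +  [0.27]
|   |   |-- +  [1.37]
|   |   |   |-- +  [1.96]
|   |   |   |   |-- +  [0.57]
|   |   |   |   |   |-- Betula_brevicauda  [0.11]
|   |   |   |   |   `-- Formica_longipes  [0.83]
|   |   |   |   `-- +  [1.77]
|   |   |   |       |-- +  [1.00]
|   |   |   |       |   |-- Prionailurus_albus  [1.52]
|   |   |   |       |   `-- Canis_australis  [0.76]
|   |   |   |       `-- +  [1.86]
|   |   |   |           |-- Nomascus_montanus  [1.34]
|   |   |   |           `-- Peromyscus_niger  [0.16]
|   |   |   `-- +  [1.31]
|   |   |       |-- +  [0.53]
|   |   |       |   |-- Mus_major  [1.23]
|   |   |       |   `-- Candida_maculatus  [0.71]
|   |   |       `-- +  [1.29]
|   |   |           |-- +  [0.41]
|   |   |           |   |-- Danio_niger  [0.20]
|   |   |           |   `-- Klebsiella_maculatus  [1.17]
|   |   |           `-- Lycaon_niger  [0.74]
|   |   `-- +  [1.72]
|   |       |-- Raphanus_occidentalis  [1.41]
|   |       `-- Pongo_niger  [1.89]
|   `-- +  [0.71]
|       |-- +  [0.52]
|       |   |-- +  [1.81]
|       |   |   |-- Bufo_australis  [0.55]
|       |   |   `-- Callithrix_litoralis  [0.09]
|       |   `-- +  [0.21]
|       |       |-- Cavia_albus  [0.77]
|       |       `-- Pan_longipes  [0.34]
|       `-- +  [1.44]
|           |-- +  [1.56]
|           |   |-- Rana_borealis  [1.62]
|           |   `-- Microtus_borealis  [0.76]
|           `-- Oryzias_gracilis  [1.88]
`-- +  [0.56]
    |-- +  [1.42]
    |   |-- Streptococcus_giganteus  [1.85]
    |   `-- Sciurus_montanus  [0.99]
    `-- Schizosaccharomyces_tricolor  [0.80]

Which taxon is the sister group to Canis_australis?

Canis_australis attaches to the tree at the node subtending (Prionailurus_albus,Canis_australis).
The other lineage descending from that same node — the sister group — is the single tip Prionailurus_albus.

Prionailurus_albus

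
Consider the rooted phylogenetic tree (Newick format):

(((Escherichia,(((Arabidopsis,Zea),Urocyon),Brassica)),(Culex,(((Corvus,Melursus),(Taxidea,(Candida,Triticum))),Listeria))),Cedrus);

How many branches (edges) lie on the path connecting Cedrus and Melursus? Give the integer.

7

The MRCA of Cedrus and Melursus is the root of the tree.
From Cedrus up to that node: 1 branch. From Melursus up to the same node: 6 branches. Total: 1 + 6 = 7.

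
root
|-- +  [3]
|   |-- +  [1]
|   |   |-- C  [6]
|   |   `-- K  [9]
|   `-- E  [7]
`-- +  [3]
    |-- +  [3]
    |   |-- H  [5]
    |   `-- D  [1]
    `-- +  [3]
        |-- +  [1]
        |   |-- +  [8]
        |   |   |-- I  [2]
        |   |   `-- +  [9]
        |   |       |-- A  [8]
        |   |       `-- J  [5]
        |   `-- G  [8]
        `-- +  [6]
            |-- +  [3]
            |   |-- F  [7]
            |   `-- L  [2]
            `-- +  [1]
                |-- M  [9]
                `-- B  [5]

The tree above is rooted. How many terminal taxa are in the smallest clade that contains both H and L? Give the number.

10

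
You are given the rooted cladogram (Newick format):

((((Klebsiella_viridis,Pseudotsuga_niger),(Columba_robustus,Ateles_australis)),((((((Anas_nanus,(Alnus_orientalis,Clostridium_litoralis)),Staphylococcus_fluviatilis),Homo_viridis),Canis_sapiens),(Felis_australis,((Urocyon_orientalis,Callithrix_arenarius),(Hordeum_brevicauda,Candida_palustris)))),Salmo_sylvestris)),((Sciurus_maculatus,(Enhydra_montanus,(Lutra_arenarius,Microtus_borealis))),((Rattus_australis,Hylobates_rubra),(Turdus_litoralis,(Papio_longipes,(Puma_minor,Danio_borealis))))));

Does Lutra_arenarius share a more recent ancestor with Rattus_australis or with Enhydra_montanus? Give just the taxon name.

The MRCA of Lutra_arenarius and Enhydra_montanus subtends (Enhydra_montanus,(Lutra_arenarius,Microtus_borealis)) (3 taxa).
The MRCA of Lutra_arenarius and Rattus_australis subtends ((Sciurus_maculatus,(Enhydra_montanus,(Lutra_arenarius,Microtus_borealis))),((Rattus_australis,Hylobates_rubra),(Turdus_litoralis,(Papio_longipes,(Puma_minor,Danio_borealis))))) (10 taxa).
The first is nested inside the second, so Lutra_arenarius shares a more recent common ancestor with Enhydra_montanus.

Enhydra_montanus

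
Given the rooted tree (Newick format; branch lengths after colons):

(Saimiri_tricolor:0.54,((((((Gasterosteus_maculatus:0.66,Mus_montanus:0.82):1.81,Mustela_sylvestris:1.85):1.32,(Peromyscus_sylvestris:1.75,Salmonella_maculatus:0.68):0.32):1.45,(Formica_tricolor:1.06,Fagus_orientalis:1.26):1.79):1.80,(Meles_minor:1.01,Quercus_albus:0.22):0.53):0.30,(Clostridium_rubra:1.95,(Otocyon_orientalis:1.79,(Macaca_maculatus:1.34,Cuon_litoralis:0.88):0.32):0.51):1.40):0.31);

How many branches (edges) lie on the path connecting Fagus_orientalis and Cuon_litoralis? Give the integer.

The MRCA of Fagus_orientalis and Cuon_litoralis is the node subtending ((((((Gasterosteus_maculatus,Mus_montanus),Mustela_sylvestris),(Peromyscus_sylvestris,Salmonella_maculatus)),(Formica_tricolor,Fagus_orientalis)),(Meles_minor,Quercus_albus)),(Clostridium_rubra,(Otocyon_orientalis,(Macaca_maculatus,Cuon_litoralis)))).
From Fagus_orientalis up to that node: 4 branches. From Cuon_litoralis up to the same node: 4 branches. Total: 4 + 4 = 8.

8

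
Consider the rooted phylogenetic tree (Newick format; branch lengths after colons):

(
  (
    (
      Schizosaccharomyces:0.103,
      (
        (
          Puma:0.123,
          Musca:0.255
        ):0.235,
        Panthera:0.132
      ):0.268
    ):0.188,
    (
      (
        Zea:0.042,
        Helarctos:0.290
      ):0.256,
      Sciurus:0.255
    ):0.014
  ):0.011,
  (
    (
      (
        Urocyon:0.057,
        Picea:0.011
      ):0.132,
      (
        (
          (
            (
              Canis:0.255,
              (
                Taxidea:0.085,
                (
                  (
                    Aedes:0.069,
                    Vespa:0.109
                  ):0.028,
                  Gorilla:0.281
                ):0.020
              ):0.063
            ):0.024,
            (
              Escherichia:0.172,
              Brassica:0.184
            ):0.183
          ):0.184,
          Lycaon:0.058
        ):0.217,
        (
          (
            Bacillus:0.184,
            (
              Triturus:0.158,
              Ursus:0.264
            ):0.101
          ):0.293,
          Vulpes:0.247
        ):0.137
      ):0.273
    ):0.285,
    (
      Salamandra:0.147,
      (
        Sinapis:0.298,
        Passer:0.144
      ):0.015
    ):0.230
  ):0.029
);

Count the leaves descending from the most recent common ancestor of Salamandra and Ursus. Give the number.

The MRCA of Salamandra and Ursus is the node subtending (((Urocyon,Picea),((((Canis,(Taxidea,((Aedes,Vespa),Gorilla))),(Escherichia,Brassica)),Lycaon),((Bacillus,(Triturus,Ursus)),Vulpes))),(Salamandra,(Sinapis,Passer))).
That clade contains 17 terminal taxa: Aedes, Bacillus, Brassica, Canis, Escherichia, Gorilla, Lycaon, Passer, Picea, Salamandra, Sinapis, Taxidea, Triturus, Urocyon, Ursus, Vespa, Vulpes.

17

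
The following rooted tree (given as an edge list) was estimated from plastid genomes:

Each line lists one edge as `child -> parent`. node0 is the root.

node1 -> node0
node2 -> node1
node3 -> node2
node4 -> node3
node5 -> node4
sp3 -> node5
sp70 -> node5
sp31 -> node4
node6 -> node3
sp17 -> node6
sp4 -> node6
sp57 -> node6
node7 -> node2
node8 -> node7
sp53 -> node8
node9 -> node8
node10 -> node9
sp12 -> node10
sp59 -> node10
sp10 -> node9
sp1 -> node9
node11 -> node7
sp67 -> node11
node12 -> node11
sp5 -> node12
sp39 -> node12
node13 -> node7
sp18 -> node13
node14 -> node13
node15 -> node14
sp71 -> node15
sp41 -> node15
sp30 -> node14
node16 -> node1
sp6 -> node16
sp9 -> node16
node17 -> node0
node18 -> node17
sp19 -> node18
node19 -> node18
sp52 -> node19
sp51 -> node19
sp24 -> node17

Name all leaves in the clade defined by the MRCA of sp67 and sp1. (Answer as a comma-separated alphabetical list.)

Tracing sp67: it sits inside (sp67,(sp5,sp39)).
Tracing sp1: it sits inside ((sp12,sp59),sp10,sp1).
The smallest clade enclosing both is ((sp53,((sp12,sp59),sp10,sp1)),(sp67,(sp5,sp39)),(sp18,((sp71,sp41),sp30))); the answer is its 12 terminal taxa in alphabetical order.

sp1, sp10, sp12, sp18, sp30, sp39, sp41, sp5, sp53, sp59, sp67, sp71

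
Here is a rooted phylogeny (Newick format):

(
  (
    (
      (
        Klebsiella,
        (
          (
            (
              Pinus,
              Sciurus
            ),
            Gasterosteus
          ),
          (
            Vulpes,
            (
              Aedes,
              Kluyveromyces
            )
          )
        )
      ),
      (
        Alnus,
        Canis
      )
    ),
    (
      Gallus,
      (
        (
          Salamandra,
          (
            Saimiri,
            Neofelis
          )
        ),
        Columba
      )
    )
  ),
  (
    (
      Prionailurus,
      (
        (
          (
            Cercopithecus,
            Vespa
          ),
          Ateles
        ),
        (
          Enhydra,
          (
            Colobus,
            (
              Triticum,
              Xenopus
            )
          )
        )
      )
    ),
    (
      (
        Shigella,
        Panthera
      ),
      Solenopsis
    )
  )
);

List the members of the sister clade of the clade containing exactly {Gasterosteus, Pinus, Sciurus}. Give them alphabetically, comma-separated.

Aedes, Kluyveromyces, Vulpes

The clade containing exactly {Gasterosteus, Pinus, Sciurus} attaches to the tree at the node subtending (((Pinus,Sciurus),Gasterosteus),(Vulpes,(Aedes,Kluyveromyces))).
The other lineage descending from that same node — the sister group — is (Vulpes,(Aedes,Kluyveromyces)); its 3 tips in alphabetical order are the answer.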